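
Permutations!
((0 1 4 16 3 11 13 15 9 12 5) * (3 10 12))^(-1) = ((0 1 4 16 10 12 5)(3 11 13 15 9))^(-1) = (0 5 12 10 16 4 1)(3 9 15 13 11)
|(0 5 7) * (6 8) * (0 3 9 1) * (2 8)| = |(0 5 7 3 9 1)(2 8 6)| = 6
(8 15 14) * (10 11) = (8 15 14)(10 11) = [0, 1, 2, 3, 4, 5, 6, 7, 15, 9, 11, 10, 12, 13, 8, 14]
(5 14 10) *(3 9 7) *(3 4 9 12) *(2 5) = (2 5 14 10)(3 12)(4 9 7) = [0, 1, 5, 12, 9, 14, 6, 4, 8, 7, 2, 11, 3, 13, 10]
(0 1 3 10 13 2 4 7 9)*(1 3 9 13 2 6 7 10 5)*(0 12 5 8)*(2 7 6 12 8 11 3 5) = (0 5 1 9 8)(2 4 10 7 13 12)(3 11) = [5, 9, 4, 11, 10, 1, 6, 13, 0, 8, 7, 3, 2, 12]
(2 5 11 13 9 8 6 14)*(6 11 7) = [0, 1, 5, 3, 4, 7, 14, 6, 11, 8, 10, 13, 12, 9, 2] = (2 5 7 6 14)(8 11 13 9)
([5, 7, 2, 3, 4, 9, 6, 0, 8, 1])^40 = (9)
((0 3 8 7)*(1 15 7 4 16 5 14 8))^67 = ((0 3 1 15 7)(4 16 5 14 8))^67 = (0 1 7 3 15)(4 5 8 16 14)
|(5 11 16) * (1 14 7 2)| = 12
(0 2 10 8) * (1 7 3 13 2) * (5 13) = (0 1 7 3 5 13 2 10 8) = [1, 7, 10, 5, 4, 13, 6, 3, 0, 9, 8, 11, 12, 2]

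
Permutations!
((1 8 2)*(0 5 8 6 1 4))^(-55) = ((0 5 8 2 4)(1 6))^(-55) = (8)(1 6)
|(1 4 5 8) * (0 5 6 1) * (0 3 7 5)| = 12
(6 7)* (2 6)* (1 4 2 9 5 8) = [0, 4, 6, 3, 2, 8, 7, 9, 1, 5] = (1 4 2 6 7 9 5 8)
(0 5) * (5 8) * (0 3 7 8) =(3 7 8 5) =[0, 1, 2, 7, 4, 3, 6, 8, 5]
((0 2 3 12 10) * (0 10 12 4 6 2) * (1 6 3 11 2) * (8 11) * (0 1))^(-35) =(12)(0 1 6)(2 8 11)(3 4)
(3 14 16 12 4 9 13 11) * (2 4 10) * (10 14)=(2 4 9 13 11 3 10)(12 14 16)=[0, 1, 4, 10, 9, 5, 6, 7, 8, 13, 2, 3, 14, 11, 16, 15, 12]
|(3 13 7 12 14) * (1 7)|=6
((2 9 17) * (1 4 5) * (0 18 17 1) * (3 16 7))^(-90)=(0 4 9 17)(1 2 18 5)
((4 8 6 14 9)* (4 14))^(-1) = ((4 8 6)(9 14))^(-1) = (4 6 8)(9 14)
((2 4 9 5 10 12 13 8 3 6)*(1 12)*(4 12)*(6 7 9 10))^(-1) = (1 10 4)(2 6 5 9 7 3 8 13 12)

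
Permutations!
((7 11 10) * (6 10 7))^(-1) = ((6 10)(7 11))^(-1) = (6 10)(7 11)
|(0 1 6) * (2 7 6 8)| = 6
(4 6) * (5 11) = (4 6)(5 11) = [0, 1, 2, 3, 6, 11, 4, 7, 8, 9, 10, 5]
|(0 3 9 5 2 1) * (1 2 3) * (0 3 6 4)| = |(0 1 3 9 5 6 4)| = 7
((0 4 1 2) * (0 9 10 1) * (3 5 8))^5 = ((0 4)(1 2 9 10)(3 5 8))^5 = (0 4)(1 2 9 10)(3 8 5)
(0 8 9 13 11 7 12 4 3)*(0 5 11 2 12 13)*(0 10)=(0 8 9 10)(2 12 4 3 5 11 7 13)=[8, 1, 12, 5, 3, 11, 6, 13, 9, 10, 0, 7, 4, 2]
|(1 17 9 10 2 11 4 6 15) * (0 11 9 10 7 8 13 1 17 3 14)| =15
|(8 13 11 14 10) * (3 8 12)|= 7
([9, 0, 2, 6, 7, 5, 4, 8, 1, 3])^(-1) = [1, 8, 2, 9, 6, 5, 3, 4, 7, 0]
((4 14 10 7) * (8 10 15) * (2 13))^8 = (4 15 10)(7 14 8)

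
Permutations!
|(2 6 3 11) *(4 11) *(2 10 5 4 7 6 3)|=4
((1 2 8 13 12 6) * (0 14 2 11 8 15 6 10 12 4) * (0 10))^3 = ((0 14 2 15 6 1 11 8 13 4 10 12))^3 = (0 15 11 4)(1 13 12 2)(6 8 10 14)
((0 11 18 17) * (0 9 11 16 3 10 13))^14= (0 13 10 3 16)(9 18)(11 17)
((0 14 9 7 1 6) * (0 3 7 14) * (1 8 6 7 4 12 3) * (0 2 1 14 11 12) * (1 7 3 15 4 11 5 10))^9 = ((0 2 7 8 6 14 9 5 10 1 3 11 12 15 4))^9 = (0 1 8 12 9)(2 3 6 15 5)(4 10 7 11 14)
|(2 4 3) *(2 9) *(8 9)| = |(2 4 3 8 9)| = 5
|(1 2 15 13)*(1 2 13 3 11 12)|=7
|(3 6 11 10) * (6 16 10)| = |(3 16 10)(6 11)| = 6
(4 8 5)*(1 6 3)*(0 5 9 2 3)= [5, 6, 3, 1, 8, 4, 0, 7, 9, 2]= (0 5 4 8 9 2 3 1 6)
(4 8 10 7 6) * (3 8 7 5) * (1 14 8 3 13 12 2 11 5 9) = [0, 14, 11, 3, 7, 13, 4, 6, 10, 1, 9, 5, 2, 12, 8] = (1 14 8 10 9)(2 11 5 13 12)(4 7 6)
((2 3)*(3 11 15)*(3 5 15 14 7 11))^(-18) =((2 3)(5 15)(7 11 14))^(-18) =(15)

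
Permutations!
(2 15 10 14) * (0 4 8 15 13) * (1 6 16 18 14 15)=(0 4 8 1 6 16 18 14 2 13)(10 15)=[4, 6, 13, 3, 8, 5, 16, 7, 1, 9, 15, 11, 12, 0, 2, 10, 18, 17, 14]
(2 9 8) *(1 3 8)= [0, 3, 9, 8, 4, 5, 6, 7, 2, 1]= (1 3 8 2 9)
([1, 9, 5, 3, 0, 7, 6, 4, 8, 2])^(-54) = (0 9 5 4 1 2 7)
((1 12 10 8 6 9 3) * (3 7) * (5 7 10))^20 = ((1 12 5 7 3)(6 9 10 8))^20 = (12)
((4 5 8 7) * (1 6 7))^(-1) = (1 8 5 4 7 6)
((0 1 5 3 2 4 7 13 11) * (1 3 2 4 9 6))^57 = (0 7)(1 2 6 5 9)(3 13)(4 11)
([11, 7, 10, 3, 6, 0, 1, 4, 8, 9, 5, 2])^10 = [0, 4, 2, 3, 1, 5, 7, 6, 8, 9, 10, 11]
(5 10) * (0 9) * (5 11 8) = (0 9)(5 10 11 8) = [9, 1, 2, 3, 4, 10, 6, 7, 5, 0, 11, 8]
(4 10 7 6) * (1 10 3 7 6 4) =(1 10 6)(3 7 4) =[0, 10, 2, 7, 3, 5, 1, 4, 8, 9, 6]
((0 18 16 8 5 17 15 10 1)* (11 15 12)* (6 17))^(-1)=((0 18 16 8 5 6 17 12 11 15 10 1))^(-1)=(0 1 10 15 11 12 17 6 5 8 16 18)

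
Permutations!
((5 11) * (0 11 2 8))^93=(0 2 11 8 5)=((0 11 5 2 8))^93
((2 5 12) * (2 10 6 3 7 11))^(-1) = (2 11 7 3 6 10 12 5)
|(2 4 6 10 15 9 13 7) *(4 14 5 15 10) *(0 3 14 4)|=11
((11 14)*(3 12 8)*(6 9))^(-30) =((3 12 8)(6 9)(11 14))^(-30) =(14)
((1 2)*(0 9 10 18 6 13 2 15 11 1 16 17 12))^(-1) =(0 12 17 16 2 13 6 18 10 9)(1 11 15) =((0 9 10 18 6 13 2 16 17 12)(1 15 11))^(-1)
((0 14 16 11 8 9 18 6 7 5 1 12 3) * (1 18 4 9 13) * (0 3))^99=((0 14 16 11 8 13 1 12)(4 9)(5 18 6 7))^99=(0 11 1 14 8 12 16 13)(4 9)(5 7 6 18)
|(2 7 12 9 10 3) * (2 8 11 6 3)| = 20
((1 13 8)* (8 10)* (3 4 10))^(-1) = ((1 13 3 4 10 8))^(-1) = (1 8 10 4 3 13)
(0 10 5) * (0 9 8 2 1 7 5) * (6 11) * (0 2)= (0 10 2 1 7 5 9 8)(6 11)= [10, 7, 1, 3, 4, 9, 11, 5, 0, 8, 2, 6]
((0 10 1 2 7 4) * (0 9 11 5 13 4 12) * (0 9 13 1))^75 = ((0 10)(1 2 7 12 9 11 5)(4 13))^75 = (0 10)(1 11 12 2 5 9 7)(4 13)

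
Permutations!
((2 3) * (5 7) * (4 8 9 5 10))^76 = (4 7 9)(5 8 10)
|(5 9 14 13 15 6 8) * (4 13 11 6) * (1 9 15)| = |(1 9 14 11 6 8 5 15 4 13)| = 10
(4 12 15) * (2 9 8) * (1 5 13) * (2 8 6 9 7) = (1 5 13)(2 7)(4 12 15)(6 9) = [0, 5, 7, 3, 12, 13, 9, 2, 8, 6, 10, 11, 15, 1, 14, 4]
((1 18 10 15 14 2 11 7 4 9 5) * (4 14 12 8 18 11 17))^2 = ((1 11 7 14 2 17 4 9 5)(8 18 10 15 12))^2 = (1 7 2 4 5 11 14 17 9)(8 10 12 18 15)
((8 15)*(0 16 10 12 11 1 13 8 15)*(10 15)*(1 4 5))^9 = (0 13 5 11 10 16 8 1 4 12 15) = ((0 16 15 10 12 11 4 5 1 13 8))^9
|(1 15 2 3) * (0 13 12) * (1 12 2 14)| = |(0 13 2 3 12)(1 15 14)| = 15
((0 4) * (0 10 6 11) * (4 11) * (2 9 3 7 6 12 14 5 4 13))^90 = (14)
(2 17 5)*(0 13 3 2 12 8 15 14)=(0 13 3 2 17 5 12 8 15 14)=[13, 1, 17, 2, 4, 12, 6, 7, 15, 9, 10, 11, 8, 3, 0, 14, 16, 5]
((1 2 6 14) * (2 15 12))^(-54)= ((1 15 12 2 6 14))^(-54)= (15)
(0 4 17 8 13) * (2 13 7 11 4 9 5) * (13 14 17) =[9, 1, 14, 3, 13, 2, 6, 11, 7, 5, 10, 4, 12, 0, 17, 15, 16, 8] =(0 9 5 2 14 17 8 7 11 4 13)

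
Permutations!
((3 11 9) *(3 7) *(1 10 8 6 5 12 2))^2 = ((1 10 8 6 5 12 2)(3 11 9 7))^2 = (1 8 5 2 10 6 12)(3 9)(7 11)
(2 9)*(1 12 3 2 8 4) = [0, 12, 9, 2, 1, 5, 6, 7, 4, 8, 10, 11, 3] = (1 12 3 2 9 8 4)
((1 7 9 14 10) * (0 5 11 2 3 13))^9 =((0 5 11 2 3 13)(1 7 9 14 10))^9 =(0 2)(1 10 14 9 7)(3 5)(11 13)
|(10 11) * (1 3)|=|(1 3)(10 11)|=2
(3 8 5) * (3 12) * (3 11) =(3 8 5 12 11) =[0, 1, 2, 8, 4, 12, 6, 7, 5, 9, 10, 3, 11]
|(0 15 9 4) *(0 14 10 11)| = 7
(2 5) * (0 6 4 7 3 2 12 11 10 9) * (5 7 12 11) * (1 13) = (0 6 4 12 5 11 10 9)(1 13)(2 7 3) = [6, 13, 7, 2, 12, 11, 4, 3, 8, 0, 9, 10, 5, 1]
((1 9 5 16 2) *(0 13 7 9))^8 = ((0 13 7 9 5 16 2 1))^8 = (16)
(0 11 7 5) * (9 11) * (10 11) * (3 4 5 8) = [9, 1, 2, 4, 5, 0, 6, 8, 3, 10, 11, 7] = (0 9 10 11 7 8 3 4 5)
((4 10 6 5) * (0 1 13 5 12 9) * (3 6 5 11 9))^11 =((0 1 13 11 9)(3 6 12)(4 10 5))^11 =(0 1 13 11 9)(3 12 6)(4 5 10)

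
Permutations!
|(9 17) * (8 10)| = 2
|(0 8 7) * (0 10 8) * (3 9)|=|(3 9)(7 10 8)|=6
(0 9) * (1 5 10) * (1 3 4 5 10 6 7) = (0 9)(1 10 3 4 5 6 7) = [9, 10, 2, 4, 5, 6, 7, 1, 8, 0, 3]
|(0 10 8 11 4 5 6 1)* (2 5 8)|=|(0 10 2 5 6 1)(4 8 11)|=6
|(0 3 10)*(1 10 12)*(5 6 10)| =7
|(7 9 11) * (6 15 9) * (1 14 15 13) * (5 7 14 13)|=|(1 13)(5 7 6)(9 11 14 15)|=12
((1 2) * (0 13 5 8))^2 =(0 5)(8 13)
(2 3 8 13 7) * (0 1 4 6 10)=(0 1 4 6 10)(2 3 8 13 7)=[1, 4, 3, 8, 6, 5, 10, 2, 13, 9, 0, 11, 12, 7]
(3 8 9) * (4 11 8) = (3 4 11 8 9) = [0, 1, 2, 4, 11, 5, 6, 7, 9, 3, 10, 8]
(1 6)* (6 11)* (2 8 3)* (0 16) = (0 16)(1 11 6)(2 8 3) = [16, 11, 8, 2, 4, 5, 1, 7, 3, 9, 10, 6, 12, 13, 14, 15, 0]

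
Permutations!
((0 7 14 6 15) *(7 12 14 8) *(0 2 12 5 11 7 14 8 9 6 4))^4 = (0 9 12)(2 4 7)(5 6 8)(11 15 14)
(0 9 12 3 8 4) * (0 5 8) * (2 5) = [9, 1, 5, 0, 2, 8, 6, 7, 4, 12, 10, 11, 3] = (0 9 12 3)(2 5 8 4)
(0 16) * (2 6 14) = (0 16)(2 6 14) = [16, 1, 6, 3, 4, 5, 14, 7, 8, 9, 10, 11, 12, 13, 2, 15, 0]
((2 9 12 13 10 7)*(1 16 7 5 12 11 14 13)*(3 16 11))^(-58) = ((1 11 14 13 10 5 12)(2 9 3 16 7))^(-58) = (1 5 13 11 12 10 14)(2 3 7 9 16)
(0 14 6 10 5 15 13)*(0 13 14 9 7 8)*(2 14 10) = (0 9 7 8)(2 14 6)(5 15 10) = [9, 1, 14, 3, 4, 15, 2, 8, 0, 7, 5, 11, 12, 13, 6, 10]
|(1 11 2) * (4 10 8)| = 3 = |(1 11 2)(4 10 8)|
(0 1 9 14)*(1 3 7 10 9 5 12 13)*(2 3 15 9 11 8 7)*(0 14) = (0 15 9)(1 5 12 13)(2 3)(7 10 11 8) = [15, 5, 3, 2, 4, 12, 6, 10, 7, 0, 11, 8, 13, 1, 14, 9]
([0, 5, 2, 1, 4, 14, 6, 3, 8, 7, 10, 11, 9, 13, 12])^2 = (1 14 9 3 5 12 7)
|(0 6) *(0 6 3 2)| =|(6)(0 3 2)| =3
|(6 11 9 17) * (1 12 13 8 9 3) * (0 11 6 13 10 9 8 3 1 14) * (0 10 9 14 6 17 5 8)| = 28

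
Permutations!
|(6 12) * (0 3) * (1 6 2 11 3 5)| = 8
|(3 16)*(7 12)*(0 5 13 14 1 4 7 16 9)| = 11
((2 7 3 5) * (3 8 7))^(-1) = (2 5 3)(7 8)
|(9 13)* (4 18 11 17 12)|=10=|(4 18 11 17 12)(9 13)|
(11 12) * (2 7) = (2 7)(11 12) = [0, 1, 7, 3, 4, 5, 6, 2, 8, 9, 10, 12, 11]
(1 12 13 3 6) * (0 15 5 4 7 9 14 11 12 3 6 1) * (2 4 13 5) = (0 15 2 4 7 9 14 11 12 5 13 6)(1 3) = [15, 3, 4, 1, 7, 13, 0, 9, 8, 14, 10, 12, 5, 6, 11, 2]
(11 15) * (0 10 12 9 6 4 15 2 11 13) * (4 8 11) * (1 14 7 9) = (0 10 12 1 14 7 9 6 8 11 2 4 15 13) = [10, 14, 4, 3, 15, 5, 8, 9, 11, 6, 12, 2, 1, 0, 7, 13]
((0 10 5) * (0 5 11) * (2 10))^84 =(11)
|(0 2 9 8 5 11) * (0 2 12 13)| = |(0 12 13)(2 9 8 5 11)| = 15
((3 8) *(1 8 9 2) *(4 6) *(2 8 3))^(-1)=(1 2 8 9 3)(4 6)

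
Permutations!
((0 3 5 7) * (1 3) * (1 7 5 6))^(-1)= (0 7)(1 6 3)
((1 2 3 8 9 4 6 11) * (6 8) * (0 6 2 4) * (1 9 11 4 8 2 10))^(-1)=((0 6 4 2 3 10 1 8 11 9))^(-1)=(0 9 11 8 1 10 3 2 4 6)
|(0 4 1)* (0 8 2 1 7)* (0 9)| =12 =|(0 4 7 9)(1 8 2)|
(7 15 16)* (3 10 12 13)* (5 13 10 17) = (3 17 5 13)(7 15 16)(10 12) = [0, 1, 2, 17, 4, 13, 6, 15, 8, 9, 12, 11, 10, 3, 14, 16, 7, 5]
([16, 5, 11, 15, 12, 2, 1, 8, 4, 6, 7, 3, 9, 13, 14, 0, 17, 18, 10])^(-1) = [15, 6, 5, 11, 8, 1, 9, 10, 7, 12, 18, 2, 4, 13, 14, 3, 0, 16, 17]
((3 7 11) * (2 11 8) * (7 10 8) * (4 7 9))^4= (2 8 10 3 11)(4 7 9)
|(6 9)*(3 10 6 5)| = |(3 10 6 9 5)| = 5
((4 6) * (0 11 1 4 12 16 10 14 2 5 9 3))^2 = ((0 11 1 4 6 12 16 10 14 2 5 9 3))^2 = (0 1 6 16 14 5 3 11 4 12 10 2 9)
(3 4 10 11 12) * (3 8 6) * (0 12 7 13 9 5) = (0 12 8 6 3 4 10 11 7 13 9 5) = [12, 1, 2, 4, 10, 0, 3, 13, 6, 5, 11, 7, 8, 9]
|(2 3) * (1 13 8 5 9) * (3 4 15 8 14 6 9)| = 30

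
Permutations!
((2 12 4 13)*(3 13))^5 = (13)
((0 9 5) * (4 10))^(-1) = (0 5 9)(4 10)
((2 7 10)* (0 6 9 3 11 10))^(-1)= (0 7 2 10 11 3 9 6)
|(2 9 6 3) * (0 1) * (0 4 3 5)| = |(0 1 4 3 2 9 6 5)| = 8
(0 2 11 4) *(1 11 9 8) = (0 2 9 8 1 11 4) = [2, 11, 9, 3, 0, 5, 6, 7, 1, 8, 10, 4]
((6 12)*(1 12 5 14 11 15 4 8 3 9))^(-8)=(1 5 15 3 12 14 4 9 6 11 8)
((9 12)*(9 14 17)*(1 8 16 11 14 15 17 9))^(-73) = ((1 8 16 11 14 9 12 15 17))^(-73) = (1 17 15 12 9 14 11 16 8)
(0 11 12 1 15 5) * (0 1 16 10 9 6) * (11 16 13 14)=(0 16 10 9 6)(1 15 5)(11 12 13 14)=[16, 15, 2, 3, 4, 1, 0, 7, 8, 6, 9, 12, 13, 14, 11, 5, 10]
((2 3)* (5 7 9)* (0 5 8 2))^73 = (0 9 3 7 2 5 8)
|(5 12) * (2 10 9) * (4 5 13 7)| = |(2 10 9)(4 5 12 13 7)| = 15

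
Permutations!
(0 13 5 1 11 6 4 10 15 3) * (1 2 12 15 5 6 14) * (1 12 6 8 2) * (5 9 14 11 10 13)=(0 5 1 10 9 14 12 15 3)(2 6 4 13 8)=[5, 10, 6, 0, 13, 1, 4, 7, 2, 14, 9, 11, 15, 8, 12, 3]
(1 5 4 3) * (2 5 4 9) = [0, 4, 5, 1, 3, 9, 6, 7, 8, 2] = (1 4 3)(2 5 9)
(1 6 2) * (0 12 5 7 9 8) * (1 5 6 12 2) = (0 2 5 7 9 8)(1 12 6) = [2, 12, 5, 3, 4, 7, 1, 9, 0, 8, 10, 11, 6]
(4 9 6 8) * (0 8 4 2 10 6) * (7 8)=(0 7 8 2 10 6 4 9)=[7, 1, 10, 3, 9, 5, 4, 8, 2, 0, 6]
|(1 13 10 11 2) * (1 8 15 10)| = |(1 13)(2 8 15 10 11)| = 10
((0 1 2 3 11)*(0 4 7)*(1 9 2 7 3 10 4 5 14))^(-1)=((0 9 2 10 4 3 11 5 14 1 7))^(-1)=(0 7 1 14 5 11 3 4 10 2 9)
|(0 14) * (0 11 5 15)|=|(0 14 11 5 15)|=5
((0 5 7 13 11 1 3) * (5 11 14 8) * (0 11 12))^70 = (14)(1 3 11)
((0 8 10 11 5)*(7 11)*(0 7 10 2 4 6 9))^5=((0 8 2 4 6 9)(5 7 11))^5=(0 9 6 4 2 8)(5 11 7)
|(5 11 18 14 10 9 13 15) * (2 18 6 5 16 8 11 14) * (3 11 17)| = 12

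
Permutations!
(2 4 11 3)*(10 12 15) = (2 4 11 3)(10 12 15) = [0, 1, 4, 2, 11, 5, 6, 7, 8, 9, 12, 3, 15, 13, 14, 10]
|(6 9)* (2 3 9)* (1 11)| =4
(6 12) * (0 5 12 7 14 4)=[5, 1, 2, 3, 0, 12, 7, 14, 8, 9, 10, 11, 6, 13, 4]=(0 5 12 6 7 14 4)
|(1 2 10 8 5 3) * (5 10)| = 4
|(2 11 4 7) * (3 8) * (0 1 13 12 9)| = |(0 1 13 12 9)(2 11 4 7)(3 8)| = 20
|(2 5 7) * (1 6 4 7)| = |(1 6 4 7 2 5)| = 6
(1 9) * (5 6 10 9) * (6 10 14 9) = [0, 5, 2, 3, 4, 10, 14, 7, 8, 1, 6, 11, 12, 13, 9] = (1 5 10 6 14 9)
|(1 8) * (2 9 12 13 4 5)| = 6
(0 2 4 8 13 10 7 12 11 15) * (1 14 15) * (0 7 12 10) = (0 2 4 8 13)(1 14 15 7 10 12 11) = [2, 14, 4, 3, 8, 5, 6, 10, 13, 9, 12, 1, 11, 0, 15, 7]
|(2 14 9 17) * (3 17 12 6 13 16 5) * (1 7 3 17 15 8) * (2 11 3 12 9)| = 12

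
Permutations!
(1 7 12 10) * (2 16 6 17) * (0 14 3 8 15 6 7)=(0 14 3 8 15 6 17 2 16 7 12 10 1)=[14, 0, 16, 8, 4, 5, 17, 12, 15, 9, 1, 11, 10, 13, 3, 6, 7, 2]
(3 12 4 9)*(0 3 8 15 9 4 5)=(0 3 12 5)(8 15 9)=[3, 1, 2, 12, 4, 0, 6, 7, 15, 8, 10, 11, 5, 13, 14, 9]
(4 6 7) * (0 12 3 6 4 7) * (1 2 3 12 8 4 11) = (12)(0 8 4 11 1 2 3 6) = [8, 2, 3, 6, 11, 5, 0, 7, 4, 9, 10, 1, 12]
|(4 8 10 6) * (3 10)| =5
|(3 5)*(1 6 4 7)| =4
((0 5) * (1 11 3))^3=(11)(0 5)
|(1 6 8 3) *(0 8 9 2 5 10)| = 9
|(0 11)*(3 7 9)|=|(0 11)(3 7 9)|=6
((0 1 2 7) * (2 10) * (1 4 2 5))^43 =(0 7 2 4)(1 10 5)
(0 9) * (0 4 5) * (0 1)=[9, 0, 2, 3, 5, 1, 6, 7, 8, 4]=(0 9 4 5 1)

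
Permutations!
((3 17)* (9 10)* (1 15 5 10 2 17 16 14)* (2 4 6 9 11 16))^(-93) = (17)(1 16 10 15 14 11 5)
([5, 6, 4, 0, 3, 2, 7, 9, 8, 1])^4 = (9)(0 3 4 2 5)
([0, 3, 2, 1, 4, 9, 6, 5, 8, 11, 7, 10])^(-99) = [0, 3, 2, 1, 4, 9, 6, 5, 8, 11, 7, 10]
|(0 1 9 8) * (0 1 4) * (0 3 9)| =6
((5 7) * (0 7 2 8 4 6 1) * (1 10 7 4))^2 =(0 6 7 2 1 4 10 5 8)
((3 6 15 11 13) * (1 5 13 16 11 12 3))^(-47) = (1 5 13)(3 6 15 12)(11 16)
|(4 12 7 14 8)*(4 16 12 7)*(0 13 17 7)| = 9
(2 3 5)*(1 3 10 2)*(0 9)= (0 9)(1 3 5)(2 10)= [9, 3, 10, 5, 4, 1, 6, 7, 8, 0, 2]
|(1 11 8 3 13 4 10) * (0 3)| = 8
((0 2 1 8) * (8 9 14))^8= (0 1 14)(2 9 8)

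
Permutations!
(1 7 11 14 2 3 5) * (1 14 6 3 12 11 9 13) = (1 7 9 13)(2 12 11 6 3 5 14) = [0, 7, 12, 5, 4, 14, 3, 9, 8, 13, 10, 6, 11, 1, 2]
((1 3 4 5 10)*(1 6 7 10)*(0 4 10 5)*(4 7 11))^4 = (0 3 4 1 11 5 6 7 10) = ((0 7 5 1 3 10 6 11 4))^4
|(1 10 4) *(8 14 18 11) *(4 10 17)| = |(1 17 4)(8 14 18 11)| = 12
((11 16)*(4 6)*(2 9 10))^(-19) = (2 10 9)(4 6)(11 16)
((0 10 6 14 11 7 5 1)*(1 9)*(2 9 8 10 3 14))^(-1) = (0 1 9 2 6 10 8 5 7 11 14 3)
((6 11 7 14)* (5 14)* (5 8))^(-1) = ((5 14 6 11 7 8))^(-1) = (5 8 7 11 6 14)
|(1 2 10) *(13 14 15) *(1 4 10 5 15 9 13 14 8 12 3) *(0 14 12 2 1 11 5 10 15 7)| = |(0 14 9 13 8 2 10 4 15 12 3 11 5 7)| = 14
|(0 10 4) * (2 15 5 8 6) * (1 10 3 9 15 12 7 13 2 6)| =|(0 3 9 15 5 8 1 10 4)(2 12 7 13)| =36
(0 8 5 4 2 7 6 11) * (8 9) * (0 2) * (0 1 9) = (1 9 8 5 4)(2 7 6 11) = [0, 9, 7, 3, 1, 4, 11, 6, 5, 8, 10, 2]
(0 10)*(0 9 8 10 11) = (0 11)(8 10 9) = [11, 1, 2, 3, 4, 5, 6, 7, 10, 8, 9, 0]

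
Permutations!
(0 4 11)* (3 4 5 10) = (0 5 10 3 4 11) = [5, 1, 2, 4, 11, 10, 6, 7, 8, 9, 3, 0]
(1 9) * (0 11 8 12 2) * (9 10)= [11, 10, 0, 3, 4, 5, 6, 7, 12, 1, 9, 8, 2]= (0 11 8 12 2)(1 10 9)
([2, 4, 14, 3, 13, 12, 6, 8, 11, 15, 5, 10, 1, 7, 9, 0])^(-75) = [0, 10, 2, 3, 5, 8, 6, 1, 4, 9, 7, 13, 11, 12, 14, 15]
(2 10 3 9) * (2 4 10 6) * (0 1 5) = (0 1 5)(2 6)(3 9 4 10) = [1, 5, 6, 9, 10, 0, 2, 7, 8, 4, 3]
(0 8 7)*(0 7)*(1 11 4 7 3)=[8, 11, 2, 1, 7, 5, 6, 3, 0, 9, 10, 4]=(0 8)(1 11 4 7 3)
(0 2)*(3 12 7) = (0 2)(3 12 7) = [2, 1, 0, 12, 4, 5, 6, 3, 8, 9, 10, 11, 7]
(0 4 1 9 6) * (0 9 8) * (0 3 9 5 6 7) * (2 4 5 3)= (0 5 6 3 9 7)(1 8 2 4)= [5, 8, 4, 9, 1, 6, 3, 0, 2, 7]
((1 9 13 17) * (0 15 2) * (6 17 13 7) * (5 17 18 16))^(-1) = (0 2 15)(1 17 5 16 18 6 7 9)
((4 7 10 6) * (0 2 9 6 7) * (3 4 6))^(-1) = ((0 2 9 3 4)(7 10))^(-1) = (0 4 3 9 2)(7 10)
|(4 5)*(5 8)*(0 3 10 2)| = 12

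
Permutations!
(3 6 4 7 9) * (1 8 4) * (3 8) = (1 3 6)(4 7 9 8) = [0, 3, 2, 6, 7, 5, 1, 9, 4, 8]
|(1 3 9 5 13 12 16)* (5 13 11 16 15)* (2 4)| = |(1 3 9 13 12 15 5 11 16)(2 4)| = 18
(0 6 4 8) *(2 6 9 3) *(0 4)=[9, 1, 6, 2, 8, 5, 0, 7, 4, 3]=(0 9 3 2 6)(4 8)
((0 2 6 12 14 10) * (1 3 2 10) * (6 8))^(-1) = (0 10)(1 14 12 6 8 2 3)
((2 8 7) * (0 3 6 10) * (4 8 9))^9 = ((0 3 6 10)(2 9 4 8 7))^9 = (0 3 6 10)(2 7 8 4 9)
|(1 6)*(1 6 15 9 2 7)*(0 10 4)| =15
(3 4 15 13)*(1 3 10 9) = (1 3 4 15 13 10 9) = [0, 3, 2, 4, 15, 5, 6, 7, 8, 1, 9, 11, 12, 10, 14, 13]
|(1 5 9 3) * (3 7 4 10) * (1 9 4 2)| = |(1 5 4 10 3 9 7 2)| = 8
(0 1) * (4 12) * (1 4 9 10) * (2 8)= (0 4 12 9 10 1)(2 8)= [4, 0, 8, 3, 12, 5, 6, 7, 2, 10, 1, 11, 9]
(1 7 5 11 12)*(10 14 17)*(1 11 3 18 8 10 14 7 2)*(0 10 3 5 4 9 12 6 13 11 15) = (0 10 7 4 9 12 15)(1 2)(3 18 8)(6 13 11)(14 17) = [10, 2, 1, 18, 9, 5, 13, 4, 3, 12, 7, 6, 15, 11, 17, 0, 16, 14, 8]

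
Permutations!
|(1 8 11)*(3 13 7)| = |(1 8 11)(3 13 7)| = 3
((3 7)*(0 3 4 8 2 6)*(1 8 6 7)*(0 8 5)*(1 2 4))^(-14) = ((0 3 2 7 1 5)(4 6 8))^(-14) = (0 1 2)(3 5 7)(4 6 8)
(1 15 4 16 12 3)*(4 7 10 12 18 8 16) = (1 15 7 10 12 3)(8 16 18) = [0, 15, 2, 1, 4, 5, 6, 10, 16, 9, 12, 11, 3, 13, 14, 7, 18, 17, 8]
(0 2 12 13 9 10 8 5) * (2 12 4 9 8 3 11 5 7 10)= (0 12 13 8 7 10 3 11 5)(2 4 9)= [12, 1, 4, 11, 9, 0, 6, 10, 7, 2, 3, 5, 13, 8]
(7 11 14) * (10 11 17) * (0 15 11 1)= (0 15 11 14 7 17 10 1)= [15, 0, 2, 3, 4, 5, 6, 17, 8, 9, 1, 14, 12, 13, 7, 11, 16, 10]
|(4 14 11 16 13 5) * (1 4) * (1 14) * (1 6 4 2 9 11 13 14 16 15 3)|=12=|(1 2 9 11 15 3)(4 6)(5 16 14 13)|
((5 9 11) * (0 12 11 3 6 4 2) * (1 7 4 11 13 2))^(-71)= (0 12 13 2)(1 7 4)(3 9 5 11 6)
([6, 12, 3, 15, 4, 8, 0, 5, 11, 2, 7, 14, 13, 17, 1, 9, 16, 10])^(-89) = [6, 12, 9, 2, 4, 8, 0, 5, 11, 15, 7, 14, 13, 17, 1, 3, 16, 10]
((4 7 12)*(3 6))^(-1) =(3 6)(4 12 7)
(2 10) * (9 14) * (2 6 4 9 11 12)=(2 10 6 4 9 14 11 12)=[0, 1, 10, 3, 9, 5, 4, 7, 8, 14, 6, 12, 2, 13, 11]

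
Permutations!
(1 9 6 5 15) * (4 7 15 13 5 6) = (1 9 4 7 15)(5 13) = [0, 9, 2, 3, 7, 13, 6, 15, 8, 4, 10, 11, 12, 5, 14, 1]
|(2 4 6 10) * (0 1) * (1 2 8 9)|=8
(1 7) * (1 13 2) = [0, 7, 1, 3, 4, 5, 6, 13, 8, 9, 10, 11, 12, 2] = (1 7 13 2)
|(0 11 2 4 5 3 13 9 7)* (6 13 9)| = 8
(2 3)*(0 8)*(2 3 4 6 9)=(0 8)(2 4 6 9)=[8, 1, 4, 3, 6, 5, 9, 7, 0, 2]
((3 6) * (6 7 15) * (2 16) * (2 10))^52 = ((2 16 10)(3 7 15 6))^52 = (2 16 10)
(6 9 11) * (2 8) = [0, 1, 8, 3, 4, 5, 9, 7, 2, 11, 10, 6] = (2 8)(6 9 11)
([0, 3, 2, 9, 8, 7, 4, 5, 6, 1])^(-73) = [0, 9, 2, 1, 6, 7, 8, 5, 4, 3]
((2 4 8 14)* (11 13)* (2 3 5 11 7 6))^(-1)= ((2 4 8 14 3 5 11 13 7 6))^(-1)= (2 6 7 13 11 5 3 14 8 4)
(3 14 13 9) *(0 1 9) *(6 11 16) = [1, 9, 2, 14, 4, 5, 11, 7, 8, 3, 10, 16, 12, 0, 13, 15, 6] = (0 1 9 3 14 13)(6 11 16)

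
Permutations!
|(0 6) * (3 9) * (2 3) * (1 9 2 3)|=4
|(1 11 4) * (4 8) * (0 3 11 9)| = |(0 3 11 8 4 1 9)| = 7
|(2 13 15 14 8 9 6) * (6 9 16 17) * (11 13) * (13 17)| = |(2 11 17 6)(8 16 13 15 14)| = 20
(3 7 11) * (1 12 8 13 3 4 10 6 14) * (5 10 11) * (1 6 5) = (1 12 8 13 3 7)(4 11)(5 10)(6 14) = [0, 12, 2, 7, 11, 10, 14, 1, 13, 9, 5, 4, 8, 3, 6]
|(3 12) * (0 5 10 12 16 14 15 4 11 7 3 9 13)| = |(0 5 10 12 9 13)(3 16 14 15 4 11 7)| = 42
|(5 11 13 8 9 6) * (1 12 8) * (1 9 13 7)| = |(1 12 8 13 9 6 5 11 7)| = 9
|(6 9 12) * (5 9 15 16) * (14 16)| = |(5 9 12 6 15 14 16)| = 7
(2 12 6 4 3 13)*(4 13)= (2 12 6 13)(3 4)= [0, 1, 12, 4, 3, 5, 13, 7, 8, 9, 10, 11, 6, 2]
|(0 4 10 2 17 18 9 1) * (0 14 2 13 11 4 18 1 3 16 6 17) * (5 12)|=20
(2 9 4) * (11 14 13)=(2 9 4)(11 14 13)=[0, 1, 9, 3, 2, 5, 6, 7, 8, 4, 10, 14, 12, 11, 13]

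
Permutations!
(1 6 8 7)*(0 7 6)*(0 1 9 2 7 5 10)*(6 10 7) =(0 5 7 9 2 6 8 10) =[5, 1, 6, 3, 4, 7, 8, 9, 10, 2, 0]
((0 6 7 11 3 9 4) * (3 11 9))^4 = (11)(0 4 9 7 6)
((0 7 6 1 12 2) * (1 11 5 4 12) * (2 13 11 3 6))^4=((0 7 2)(3 6)(4 12 13 11 5))^4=(0 7 2)(4 5 11 13 12)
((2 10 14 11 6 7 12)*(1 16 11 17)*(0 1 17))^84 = (17)(0 6 10 16 12)(1 7 14 11 2)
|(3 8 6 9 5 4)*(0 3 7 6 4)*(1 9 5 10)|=|(0 3 8 4 7 6 5)(1 9 10)|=21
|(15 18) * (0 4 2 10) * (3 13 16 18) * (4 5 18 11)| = 11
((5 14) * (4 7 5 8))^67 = (4 5 8 7 14)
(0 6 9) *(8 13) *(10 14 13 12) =(0 6 9)(8 12 10 14 13) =[6, 1, 2, 3, 4, 5, 9, 7, 12, 0, 14, 11, 10, 8, 13]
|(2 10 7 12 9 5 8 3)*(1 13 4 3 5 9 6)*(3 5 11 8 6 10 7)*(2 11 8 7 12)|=|(1 13 4 5 6)(2 12 10 3 11 7)|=30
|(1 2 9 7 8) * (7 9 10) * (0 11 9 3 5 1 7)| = 8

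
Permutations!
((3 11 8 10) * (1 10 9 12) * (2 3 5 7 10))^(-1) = ((1 2 3 11 8 9 12)(5 7 10))^(-1) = (1 12 9 8 11 3 2)(5 10 7)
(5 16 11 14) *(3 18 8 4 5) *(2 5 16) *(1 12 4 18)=(1 12 4 16 11 14 3)(2 5)(8 18)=[0, 12, 5, 1, 16, 2, 6, 7, 18, 9, 10, 14, 4, 13, 3, 15, 11, 17, 8]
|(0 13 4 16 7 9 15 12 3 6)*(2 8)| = 10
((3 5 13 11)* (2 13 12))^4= (2 5 11)(3 13 12)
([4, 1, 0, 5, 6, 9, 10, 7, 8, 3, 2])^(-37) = [10, 1, 6, 9, 2, 3, 0, 7, 8, 5, 4]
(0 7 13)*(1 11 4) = (0 7 13)(1 11 4) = [7, 11, 2, 3, 1, 5, 6, 13, 8, 9, 10, 4, 12, 0]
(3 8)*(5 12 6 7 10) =(3 8)(5 12 6 7 10) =[0, 1, 2, 8, 4, 12, 7, 10, 3, 9, 5, 11, 6]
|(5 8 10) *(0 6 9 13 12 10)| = 8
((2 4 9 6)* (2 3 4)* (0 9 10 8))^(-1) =(0 8 10 4 3 6 9)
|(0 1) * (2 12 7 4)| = 4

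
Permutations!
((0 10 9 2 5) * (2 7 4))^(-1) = ((0 10 9 7 4 2 5))^(-1) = (0 5 2 4 7 9 10)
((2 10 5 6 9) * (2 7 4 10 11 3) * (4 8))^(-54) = (11)(4 5 9 8 10 6 7)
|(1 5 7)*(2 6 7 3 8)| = 7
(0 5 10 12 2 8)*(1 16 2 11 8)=(0 5 10 12 11 8)(1 16 2)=[5, 16, 1, 3, 4, 10, 6, 7, 0, 9, 12, 8, 11, 13, 14, 15, 2]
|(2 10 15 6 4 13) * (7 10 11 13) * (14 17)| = 30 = |(2 11 13)(4 7 10 15 6)(14 17)|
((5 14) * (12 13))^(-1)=((5 14)(12 13))^(-1)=(5 14)(12 13)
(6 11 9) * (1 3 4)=[0, 3, 2, 4, 1, 5, 11, 7, 8, 6, 10, 9]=(1 3 4)(6 11 9)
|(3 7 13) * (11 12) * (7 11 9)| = 6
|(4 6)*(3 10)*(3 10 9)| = |(10)(3 9)(4 6)| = 2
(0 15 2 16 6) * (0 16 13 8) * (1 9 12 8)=(0 15 2 13 1 9 12 8)(6 16)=[15, 9, 13, 3, 4, 5, 16, 7, 0, 12, 10, 11, 8, 1, 14, 2, 6]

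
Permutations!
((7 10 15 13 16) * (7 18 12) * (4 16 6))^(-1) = (4 6 13 15 10 7 12 18 16)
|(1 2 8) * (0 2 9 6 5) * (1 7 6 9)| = 6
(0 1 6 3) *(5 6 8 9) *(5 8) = [1, 5, 2, 0, 4, 6, 3, 7, 9, 8] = (0 1 5 6 3)(8 9)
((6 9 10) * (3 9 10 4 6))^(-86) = ((3 9 4 6 10))^(-86) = (3 10 6 4 9)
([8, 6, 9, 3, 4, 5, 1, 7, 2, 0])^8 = (9)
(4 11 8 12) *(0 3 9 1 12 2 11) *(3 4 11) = (0 4)(1 12 11 8 2 3 9) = [4, 12, 3, 9, 0, 5, 6, 7, 2, 1, 10, 8, 11]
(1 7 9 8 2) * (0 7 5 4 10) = [7, 5, 1, 3, 10, 4, 6, 9, 2, 8, 0] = (0 7 9 8 2 1 5 4 10)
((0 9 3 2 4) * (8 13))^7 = (0 3 4 9 2)(8 13)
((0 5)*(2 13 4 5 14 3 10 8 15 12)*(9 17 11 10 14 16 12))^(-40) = (0 12 13 5 16 2 4)(8 9 11)(10 15 17) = ((0 16 12 2 13 4 5)(3 14)(8 15 9 17 11 10))^(-40)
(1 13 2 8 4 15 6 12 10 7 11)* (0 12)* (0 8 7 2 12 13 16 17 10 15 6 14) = [13, 16, 7, 3, 6, 5, 8, 11, 4, 9, 2, 1, 15, 12, 0, 14, 17, 10] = (0 13 12 15 14)(1 16 17 10 2 7 11)(4 6 8)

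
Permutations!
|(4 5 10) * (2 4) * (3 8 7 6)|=4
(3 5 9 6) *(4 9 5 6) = (3 6)(4 9) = [0, 1, 2, 6, 9, 5, 3, 7, 8, 4]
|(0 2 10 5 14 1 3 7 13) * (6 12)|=18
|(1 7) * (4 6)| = 2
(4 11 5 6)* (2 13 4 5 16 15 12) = [0, 1, 13, 3, 11, 6, 5, 7, 8, 9, 10, 16, 2, 4, 14, 12, 15] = (2 13 4 11 16 15 12)(5 6)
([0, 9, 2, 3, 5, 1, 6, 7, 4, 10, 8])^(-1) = (1 5 4 8 10 9)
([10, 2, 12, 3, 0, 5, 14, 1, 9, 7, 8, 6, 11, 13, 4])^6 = [2, 4, 0, 3, 1, 5, 9, 14, 11, 6, 12, 8, 10, 13, 7]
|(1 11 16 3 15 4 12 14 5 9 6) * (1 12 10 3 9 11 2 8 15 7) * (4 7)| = 105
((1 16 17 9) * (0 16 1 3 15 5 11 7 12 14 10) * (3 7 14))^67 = (0 15 17 11 7 10 3 16 5 9 14 12)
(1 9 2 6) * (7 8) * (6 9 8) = (1 8 7 6)(2 9) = [0, 8, 9, 3, 4, 5, 1, 6, 7, 2]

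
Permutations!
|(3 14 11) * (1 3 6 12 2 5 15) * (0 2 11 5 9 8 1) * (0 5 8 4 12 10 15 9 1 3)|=|(0 2 1)(3 14 8)(4 12 11 6 10 15 5 9)|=24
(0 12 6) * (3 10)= (0 12 6)(3 10)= [12, 1, 2, 10, 4, 5, 0, 7, 8, 9, 3, 11, 6]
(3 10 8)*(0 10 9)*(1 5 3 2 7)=(0 10 8 2 7 1 5 3 9)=[10, 5, 7, 9, 4, 3, 6, 1, 2, 0, 8]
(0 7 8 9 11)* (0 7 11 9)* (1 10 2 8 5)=[11, 10, 8, 3, 4, 1, 6, 5, 0, 9, 2, 7]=(0 11 7 5 1 10 2 8)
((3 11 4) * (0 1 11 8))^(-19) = (0 8 3 4 11 1)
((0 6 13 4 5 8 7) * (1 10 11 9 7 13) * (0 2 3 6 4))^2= (0 5 13 4 8)(1 11 7 3)(2 6 10 9)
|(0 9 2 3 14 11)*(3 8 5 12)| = |(0 9 2 8 5 12 3 14 11)| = 9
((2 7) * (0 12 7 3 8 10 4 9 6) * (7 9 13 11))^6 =((0 12 9 6)(2 3 8 10 4 13 11 7))^6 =(0 9)(2 11 4 8)(3 7 13 10)(6 12)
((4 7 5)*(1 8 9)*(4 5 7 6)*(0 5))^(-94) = ((0 5)(1 8 9)(4 6))^(-94) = (1 9 8)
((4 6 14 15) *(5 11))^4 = (15)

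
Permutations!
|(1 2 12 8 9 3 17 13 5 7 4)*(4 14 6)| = |(1 2 12 8 9 3 17 13 5 7 14 6 4)| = 13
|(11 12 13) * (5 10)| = 6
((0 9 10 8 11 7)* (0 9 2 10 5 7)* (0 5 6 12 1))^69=(0 8 7 12 2 11 9 1 10 5 6)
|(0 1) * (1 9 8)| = 4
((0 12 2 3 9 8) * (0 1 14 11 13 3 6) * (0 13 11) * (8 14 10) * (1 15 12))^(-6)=((0 1 10 8 15 12 2 6 13 3 9 14))^(-6)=(0 2)(1 6)(3 8)(9 15)(10 13)(12 14)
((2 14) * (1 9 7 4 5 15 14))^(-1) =((1 9 7 4 5 15 14 2))^(-1) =(1 2 14 15 5 4 7 9)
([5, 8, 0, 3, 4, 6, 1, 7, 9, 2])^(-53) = [1, 2, 6, 3, 4, 8, 9, 7, 0, 5]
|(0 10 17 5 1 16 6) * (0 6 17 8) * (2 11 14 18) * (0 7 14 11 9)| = 8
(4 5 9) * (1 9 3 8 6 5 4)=(1 9)(3 8 6 5)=[0, 9, 2, 8, 4, 3, 5, 7, 6, 1]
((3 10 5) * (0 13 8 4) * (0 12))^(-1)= ((0 13 8 4 12)(3 10 5))^(-1)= (0 12 4 8 13)(3 5 10)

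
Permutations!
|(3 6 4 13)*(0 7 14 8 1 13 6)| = 14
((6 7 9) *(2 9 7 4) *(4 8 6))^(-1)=(2 4 9)(6 8)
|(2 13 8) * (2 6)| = |(2 13 8 6)| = 4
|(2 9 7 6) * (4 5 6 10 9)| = 12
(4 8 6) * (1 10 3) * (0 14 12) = (0 14 12)(1 10 3)(4 8 6) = [14, 10, 2, 1, 8, 5, 4, 7, 6, 9, 3, 11, 0, 13, 12]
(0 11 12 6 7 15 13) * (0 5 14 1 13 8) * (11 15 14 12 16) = (0 15 8)(1 13 5 12 6 7 14)(11 16) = [15, 13, 2, 3, 4, 12, 7, 14, 0, 9, 10, 16, 6, 5, 1, 8, 11]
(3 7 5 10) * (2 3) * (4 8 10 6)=(2 3 7 5 6 4 8 10)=[0, 1, 3, 7, 8, 6, 4, 5, 10, 9, 2]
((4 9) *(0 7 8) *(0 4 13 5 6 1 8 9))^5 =((0 7 9 13 5 6 1 8 4))^5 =(0 6 7 1 9 8 13 4 5)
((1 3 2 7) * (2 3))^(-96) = (7)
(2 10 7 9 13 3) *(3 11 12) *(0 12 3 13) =(0 12 13 11 3 2 10 7 9) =[12, 1, 10, 2, 4, 5, 6, 9, 8, 0, 7, 3, 13, 11]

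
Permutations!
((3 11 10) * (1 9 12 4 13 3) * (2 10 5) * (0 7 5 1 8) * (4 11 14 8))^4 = ((0 7 5 2 10 4 13 3 14 8)(1 9 12 11))^4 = (0 10 14 5 13)(2 3 7 4 8)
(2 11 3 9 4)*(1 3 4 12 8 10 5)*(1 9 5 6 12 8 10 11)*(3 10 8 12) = [0, 10, 1, 5, 2, 9, 3, 7, 11, 12, 6, 4, 8] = (1 10 6 3 5 9 12 8 11 4 2)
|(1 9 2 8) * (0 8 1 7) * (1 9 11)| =6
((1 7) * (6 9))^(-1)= (1 7)(6 9)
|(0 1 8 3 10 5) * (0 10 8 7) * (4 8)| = |(0 1 7)(3 4 8)(5 10)| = 6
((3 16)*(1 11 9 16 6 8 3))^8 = (16)(3 8 6)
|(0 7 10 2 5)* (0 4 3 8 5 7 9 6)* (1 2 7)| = 12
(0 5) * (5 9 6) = [9, 1, 2, 3, 4, 0, 5, 7, 8, 6] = (0 9 6 5)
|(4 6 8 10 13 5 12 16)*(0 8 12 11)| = 12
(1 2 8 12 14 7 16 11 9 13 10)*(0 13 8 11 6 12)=(0 13 10 1 2 11 9 8)(6 12 14 7 16)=[13, 2, 11, 3, 4, 5, 12, 16, 0, 8, 1, 9, 14, 10, 7, 15, 6]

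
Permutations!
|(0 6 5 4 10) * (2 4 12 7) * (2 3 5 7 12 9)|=9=|(12)(0 6 7 3 5 9 2 4 10)|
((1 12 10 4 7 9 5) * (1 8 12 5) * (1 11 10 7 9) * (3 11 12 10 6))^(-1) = (1 7 12 9 4 10 8 5)(3 6 11)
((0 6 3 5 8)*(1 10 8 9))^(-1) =(0 8 10 1 9 5 3 6)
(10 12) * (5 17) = (5 17)(10 12) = [0, 1, 2, 3, 4, 17, 6, 7, 8, 9, 12, 11, 10, 13, 14, 15, 16, 5]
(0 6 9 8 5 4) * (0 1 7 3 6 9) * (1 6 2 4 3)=(0 9 8 5 3 2 4 6)(1 7)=[9, 7, 4, 2, 6, 3, 0, 1, 5, 8]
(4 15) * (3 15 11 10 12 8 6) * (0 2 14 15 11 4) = (0 2 14 15)(3 11 10 12 8 6) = [2, 1, 14, 11, 4, 5, 3, 7, 6, 9, 12, 10, 8, 13, 15, 0]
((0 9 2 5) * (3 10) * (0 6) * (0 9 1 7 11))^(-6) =((0 1 7 11)(2 5 6 9)(3 10))^(-6) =(0 7)(1 11)(2 6)(5 9)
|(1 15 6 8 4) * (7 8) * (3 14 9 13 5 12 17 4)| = |(1 15 6 7 8 3 14 9 13 5 12 17 4)| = 13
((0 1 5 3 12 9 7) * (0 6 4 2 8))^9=((0 1 5 3 12 9 7 6 4 2 8))^9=(0 2 6 9 3 1 8 4 7 12 5)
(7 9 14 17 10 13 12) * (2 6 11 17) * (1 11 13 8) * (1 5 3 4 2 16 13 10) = [0, 11, 6, 4, 2, 3, 10, 9, 5, 14, 8, 17, 7, 12, 16, 15, 13, 1] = (1 11 17)(2 6 10 8 5 3 4)(7 9 14 16 13 12)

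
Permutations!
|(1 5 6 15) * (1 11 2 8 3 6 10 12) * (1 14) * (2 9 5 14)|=|(1 14)(2 8 3 6 15 11 9 5 10 12)|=10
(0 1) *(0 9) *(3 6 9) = [1, 3, 2, 6, 4, 5, 9, 7, 8, 0] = (0 1 3 6 9)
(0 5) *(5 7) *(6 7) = (0 6 7 5) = [6, 1, 2, 3, 4, 0, 7, 5]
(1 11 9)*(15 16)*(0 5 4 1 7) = (0 5 4 1 11 9 7)(15 16) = [5, 11, 2, 3, 1, 4, 6, 0, 8, 7, 10, 9, 12, 13, 14, 16, 15]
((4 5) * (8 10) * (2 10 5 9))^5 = ((2 10 8 5 4 9))^5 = (2 9 4 5 8 10)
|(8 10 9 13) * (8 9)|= |(8 10)(9 13)|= 2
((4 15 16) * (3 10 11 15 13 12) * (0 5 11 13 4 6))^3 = ((0 5 11 15 16 6)(3 10 13 12))^3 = (0 15)(3 12 13 10)(5 16)(6 11)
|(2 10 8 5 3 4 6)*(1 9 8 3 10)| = 9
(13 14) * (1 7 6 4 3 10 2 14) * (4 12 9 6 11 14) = [0, 7, 4, 10, 3, 5, 12, 11, 8, 6, 2, 14, 9, 1, 13] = (1 7 11 14 13)(2 4 3 10)(6 12 9)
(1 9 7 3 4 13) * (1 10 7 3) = (1 9 3 4 13 10 7) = [0, 9, 2, 4, 13, 5, 6, 1, 8, 3, 7, 11, 12, 10]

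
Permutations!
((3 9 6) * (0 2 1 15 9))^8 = ((0 2 1 15 9 6 3))^8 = (0 2 1 15 9 6 3)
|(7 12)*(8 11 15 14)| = |(7 12)(8 11 15 14)| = 4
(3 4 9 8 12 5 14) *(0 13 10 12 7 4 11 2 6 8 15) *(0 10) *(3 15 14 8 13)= (0 3 11 2 6 13)(4 9 14 15 10 12 5 8 7)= [3, 1, 6, 11, 9, 8, 13, 4, 7, 14, 12, 2, 5, 0, 15, 10]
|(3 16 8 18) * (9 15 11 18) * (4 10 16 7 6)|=11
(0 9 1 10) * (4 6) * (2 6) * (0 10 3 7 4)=(10)(0 9 1 3 7 4 2 6)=[9, 3, 6, 7, 2, 5, 0, 4, 8, 1, 10]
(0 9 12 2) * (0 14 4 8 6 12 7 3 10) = (0 9 7 3 10)(2 14 4 8 6 12) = [9, 1, 14, 10, 8, 5, 12, 3, 6, 7, 0, 11, 2, 13, 4]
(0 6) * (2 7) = (0 6)(2 7) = [6, 1, 7, 3, 4, 5, 0, 2]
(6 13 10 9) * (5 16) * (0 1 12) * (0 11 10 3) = (0 1 12 11 10 9 6 13 3)(5 16) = [1, 12, 2, 0, 4, 16, 13, 7, 8, 6, 9, 10, 11, 3, 14, 15, 5]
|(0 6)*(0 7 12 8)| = |(0 6 7 12 8)| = 5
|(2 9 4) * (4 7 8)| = 5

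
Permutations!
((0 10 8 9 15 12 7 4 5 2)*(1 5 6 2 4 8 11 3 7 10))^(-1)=(0 2 6 4 5 1)(3 11 10 12 15 9 8 7)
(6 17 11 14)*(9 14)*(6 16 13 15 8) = (6 17 11 9 14 16 13 15 8) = [0, 1, 2, 3, 4, 5, 17, 7, 6, 14, 10, 9, 12, 15, 16, 8, 13, 11]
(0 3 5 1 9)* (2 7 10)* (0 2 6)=[3, 9, 7, 5, 4, 1, 0, 10, 8, 2, 6]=(0 3 5 1 9 2 7 10 6)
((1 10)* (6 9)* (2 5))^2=(10)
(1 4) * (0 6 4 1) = [6, 1, 2, 3, 0, 5, 4] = (0 6 4)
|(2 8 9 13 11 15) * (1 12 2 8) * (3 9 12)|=9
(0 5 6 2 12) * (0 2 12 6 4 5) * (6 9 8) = (2 9 8 6 12)(4 5) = [0, 1, 9, 3, 5, 4, 12, 7, 6, 8, 10, 11, 2]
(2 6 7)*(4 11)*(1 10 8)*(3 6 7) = (1 10 8)(2 7)(3 6)(4 11) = [0, 10, 7, 6, 11, 5, 3, 2, 1, 9, 8, 4]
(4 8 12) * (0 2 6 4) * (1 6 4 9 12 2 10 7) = (0 10 7 1 6 9 12)(2 4 8) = [10, 6, 4, 3, 8, 5, 9, 1, 2, 12, 7, 11, 0]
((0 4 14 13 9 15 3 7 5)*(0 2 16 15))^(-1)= (0 9 13 14 4)(2 5 7 3 15 16)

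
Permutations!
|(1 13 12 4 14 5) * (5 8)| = 7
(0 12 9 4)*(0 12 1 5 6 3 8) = (0 1 5 6 3 8)(4 12 9) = [1, 5, 2, 8, 12, 6, 3, 7, 0, 4, 10, 11, 9]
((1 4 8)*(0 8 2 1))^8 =((0 8)(1 4 2))^8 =(8)(1 2 4)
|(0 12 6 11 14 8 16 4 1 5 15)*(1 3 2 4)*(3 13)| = |(0 12 6 11 14 8 16 1 5 15)(2 4 13 3)| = 20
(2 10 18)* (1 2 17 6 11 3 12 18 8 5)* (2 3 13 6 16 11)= (1 3 12 18 17 16 11 13 6 2 10 8 5)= [0, 3, 10, 12, 4, 1, 2, 7, 5, 9, 8, 13, 18, 6, 14, 15, 11, 16, 17]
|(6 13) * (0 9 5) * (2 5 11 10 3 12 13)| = 10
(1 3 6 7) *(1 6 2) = (1 3 2)(6 7) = [0, 3, 1, 2, 4, 5, 7, 6]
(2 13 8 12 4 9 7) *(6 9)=(2 13 8 12 4 6 9 7)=[0, 1, 13, 3, 6, 5, 9, 2, 12, 7, 10, 11, 4, 8]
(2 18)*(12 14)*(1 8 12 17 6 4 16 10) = (1 8 12 14 17 6 4 16 10)(2 18) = [0, 8, 18, 3, 16, 5, 4, 7, 12, 9, 1, 11, 14, 13, 17, 15, 10, 6, 2]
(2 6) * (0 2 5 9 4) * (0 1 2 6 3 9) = (0 6 5)(1 2 3 9 4) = [6, 2, 3, 9, 1, 0, 5, 7, 8, 4]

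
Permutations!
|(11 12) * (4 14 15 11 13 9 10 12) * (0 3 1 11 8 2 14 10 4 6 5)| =60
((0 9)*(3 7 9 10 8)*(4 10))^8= (0 4 10 8 3 7 9)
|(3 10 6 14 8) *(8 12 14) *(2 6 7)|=|(2 6 8 3 10 7)(12 14)|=6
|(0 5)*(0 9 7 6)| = 5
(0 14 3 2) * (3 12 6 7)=(0 14 12 6 7 3 2)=[14, 1, 0, 2, 4, 5, 7, 3, 8, 9, 10, 11, 6, 13, 12]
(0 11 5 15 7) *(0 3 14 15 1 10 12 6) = (0 11 5 1 10 12 6)(3 14 15 7) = [11, 10, 2, 14, 4, 1, 0, 3, 8, 9, 12, 5, 6, 13, 15, 7]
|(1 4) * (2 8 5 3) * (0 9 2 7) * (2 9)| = 6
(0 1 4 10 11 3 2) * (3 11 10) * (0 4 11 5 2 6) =(0 1 11 5 2 4 3 6) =[1, 11, 4, 6, 3, 2, 0, 7, 8, 9, 10, 5]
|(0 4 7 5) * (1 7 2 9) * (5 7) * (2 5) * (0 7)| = 12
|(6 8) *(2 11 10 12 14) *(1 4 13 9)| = 20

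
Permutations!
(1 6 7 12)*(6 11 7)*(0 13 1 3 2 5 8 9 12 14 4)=(0 13 1 11 7 14 4)(2 5 8 9 12 3)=[13, 11, 5, 2, 0, 8, 6, 14, 9, 12, 10, 7, 3, 1, 4]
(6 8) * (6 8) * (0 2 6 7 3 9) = (0 2 6 7 3 9) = [2, 1, 6, 9, 4, 5, 7, 3, 8, 0]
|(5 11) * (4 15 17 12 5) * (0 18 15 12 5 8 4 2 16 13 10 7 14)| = |(0 18 15 17 5 11 2 16 13 10 7 14)(4 12 8)| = 12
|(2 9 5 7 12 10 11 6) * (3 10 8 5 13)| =|(2 9 13 3 10 11 6)(5 7 12 8)| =28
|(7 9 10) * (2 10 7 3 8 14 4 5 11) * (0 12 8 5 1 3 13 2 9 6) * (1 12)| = 24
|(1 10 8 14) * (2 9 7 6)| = 4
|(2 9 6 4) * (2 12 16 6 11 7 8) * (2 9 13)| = 4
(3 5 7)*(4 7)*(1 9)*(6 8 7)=(1 9)(3 5 4 6 8 7)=[0, 9, 2, 5, 6, 4, 8, 3, 7, 1]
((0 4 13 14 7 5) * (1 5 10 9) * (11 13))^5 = ((0 4 11 13 14 7 10 9 1 5))^5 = (0 7)(1 13)(4 10)(5 14)(9 11)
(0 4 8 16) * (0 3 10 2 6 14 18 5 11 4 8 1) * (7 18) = (0 8 16 3 10 2 6 14 7 18 5 11 4 1) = [8, 0, 6, 10, 1, 11, 14, 18, 16, 9, 2, 4, 12, 13, 7, 15, 3, 17, 5]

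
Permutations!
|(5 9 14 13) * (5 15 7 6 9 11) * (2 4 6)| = |(2 4 6 9 14 13 15 7)(5 11)| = 8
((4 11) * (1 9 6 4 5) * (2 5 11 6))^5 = (11)(1 9 2 5)(4 6)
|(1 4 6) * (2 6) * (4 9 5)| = 6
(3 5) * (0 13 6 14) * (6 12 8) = [13, 1, 2, 5, 4, 3, 14, 7, 6, 9, 10, 11, 8, 12, 0] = (0 13 12 8 6 14)(3 5)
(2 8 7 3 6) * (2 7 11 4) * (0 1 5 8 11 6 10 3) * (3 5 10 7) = (0 1 10 5 8 6 3 7)(2 11 4) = [1, 10, 11, 7, 2, 8, 3, 0, 6, 9, 5, 4]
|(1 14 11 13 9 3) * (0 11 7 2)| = 9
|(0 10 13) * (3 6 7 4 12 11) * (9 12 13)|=10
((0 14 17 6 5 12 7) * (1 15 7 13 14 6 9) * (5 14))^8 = ((0 6 14 17 9 1 15 7)(5 12 13))^8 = (17)(5 13 12)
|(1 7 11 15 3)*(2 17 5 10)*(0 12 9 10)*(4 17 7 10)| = |(0 12 9 4 17 5)(1 10 2 7 11 15 3)| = 42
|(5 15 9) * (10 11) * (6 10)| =3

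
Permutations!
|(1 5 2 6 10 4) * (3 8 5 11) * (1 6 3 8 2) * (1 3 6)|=9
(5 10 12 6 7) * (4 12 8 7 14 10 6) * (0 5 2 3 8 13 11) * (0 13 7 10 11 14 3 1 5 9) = (0 9)(1 5 6 3 8 10 7 2)(4 12)(11 13 14) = [9, 5, 1, 8, 12, 6, 3, 2, 10, 0, 7, 13, 4, 14, 11]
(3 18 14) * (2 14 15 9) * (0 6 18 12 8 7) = (0 6 18 15 9 2 14 3 12 8 7) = [6, 1, 14, 12, 4, 5, 18, 0, 7, 2, 10, 11, 8, 13, 3, 9, 16, 17, 15]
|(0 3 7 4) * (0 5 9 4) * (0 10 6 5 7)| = 6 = |(0 3)(4 7 10 6 5 9)|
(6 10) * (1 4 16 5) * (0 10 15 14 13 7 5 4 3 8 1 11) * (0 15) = (0 10 6)(1 3 8)(4 16)(5 11 15 14 13 7) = [10, 3, 2, 8, 16, 11, 0, 5, 1, 9, 6, 15, 12, 7, 13, 14, 4]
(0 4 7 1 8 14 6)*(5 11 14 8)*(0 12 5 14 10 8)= (0 4 7 1 14 6 12 5 11 10 8)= [4, 14, 2, 3, 7, 11, 12, 1, 0, 9, 8, 10, 5, 13, 6]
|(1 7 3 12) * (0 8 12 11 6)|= |(0 8 12 1 7 3 11 6)|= 8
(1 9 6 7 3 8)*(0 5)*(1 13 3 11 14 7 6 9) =(0 5)(3 8 13)(7 11 14) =[5, 1, 2, 8, 4, 0, 6, 11, 13, 9, 10, 14, 12, 3, 7]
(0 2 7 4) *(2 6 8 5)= (0 6 8 5 2 7 4)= [6, 1, 7, 3, 0, 2, 8, 4, 5]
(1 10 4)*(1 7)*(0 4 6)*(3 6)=(0 4 7 1 10 3 6)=[4, 10, 2, 6, 7, 5, 0, 1, 8, 9, 3]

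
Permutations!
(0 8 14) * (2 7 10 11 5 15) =(0 8 14)(2 7 10 11 5 15) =[8, 1, 7, 3, 4, 15, 6, 10, 14, 9, 11, 5, 12, 13, 0, 2]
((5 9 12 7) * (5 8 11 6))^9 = ((5 9 12 7 8 11 6))^9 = (5 12 8 6 9 7 11)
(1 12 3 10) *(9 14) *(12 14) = [0, 14, 2, 10, 4, 5, 6, 7, 8, 12, 1, 11, 3, 13, 9] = (1 14 9 12 3 10)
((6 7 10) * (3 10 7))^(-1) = (3 6 10)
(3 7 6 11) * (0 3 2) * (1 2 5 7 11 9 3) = (0 1 2)(3 11 5 7 6 9) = [1, 2, 0, 11, 4, 7, 9, 6, 8, 3, 10, 5]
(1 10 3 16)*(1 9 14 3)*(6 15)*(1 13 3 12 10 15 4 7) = (1 15 6 4 7)(3 16 9 14 12 10 13) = [0, 15, 2, 16, 7, 5, 4, 1, 8, 14, 13, 11, 10, 3, 12, 6, 9]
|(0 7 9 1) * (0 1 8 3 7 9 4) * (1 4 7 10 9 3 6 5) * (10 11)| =10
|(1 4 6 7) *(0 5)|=4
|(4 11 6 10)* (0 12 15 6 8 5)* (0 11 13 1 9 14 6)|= |(0 12 15)(1 9 14 6 10 4 13)(5 11 8)|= 21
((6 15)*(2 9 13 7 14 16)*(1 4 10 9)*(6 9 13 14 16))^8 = ((1 4 10 13 7 16 2)(6 15 9 14))^8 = (1 4 10 13 7 16 2)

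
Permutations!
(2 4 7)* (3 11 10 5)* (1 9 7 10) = (1 9 7 2 4 10 5 3 11) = [0, 9, 4, 11, 10, 3, 6, 2, 8, 7, 5, 1]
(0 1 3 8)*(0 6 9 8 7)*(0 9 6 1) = (1 3 7 9 8) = [0, 3, 2, 7, 4, 5, 6, 9, 1, 8]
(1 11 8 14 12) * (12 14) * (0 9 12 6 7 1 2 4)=(14)(0 9 12 2 4)(1 11 8 6 7)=[9, 11, 4, 3, 0, 5, 7, 1, 6, 12, 10, 8, 2, 13, 14]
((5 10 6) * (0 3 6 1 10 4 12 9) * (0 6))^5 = ((0 3)(1 10)(4 12 9 6 5))^5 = (12)(0 3)(1 10)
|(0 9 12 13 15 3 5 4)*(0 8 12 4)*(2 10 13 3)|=28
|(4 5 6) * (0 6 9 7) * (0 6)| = |(4 5 9 7 6)| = 5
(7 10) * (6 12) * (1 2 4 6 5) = (1 2 4 6 12 5)(7 10) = [0, 2, 4, 3, 6, 1, 12, 10, 8, 9, 7, 11, 5]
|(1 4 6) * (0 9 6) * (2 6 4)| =3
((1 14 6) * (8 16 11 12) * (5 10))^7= (1 14 6)(5 10)(8 12 11 16)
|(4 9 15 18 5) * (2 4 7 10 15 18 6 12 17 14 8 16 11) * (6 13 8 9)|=|(2 4 6 12 17 14 9 18 5 7 10 15 13 8 16 11)|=16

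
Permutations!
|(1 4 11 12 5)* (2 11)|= |(1 4 2 11 12 5)|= 6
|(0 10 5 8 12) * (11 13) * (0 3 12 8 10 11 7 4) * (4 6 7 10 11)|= 4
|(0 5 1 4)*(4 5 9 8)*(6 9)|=|(0 6 9 8 4)(1 5)|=10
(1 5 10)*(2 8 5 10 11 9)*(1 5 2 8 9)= (1 10 5 11)(2 9 8)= [0, 10, 9, 3, 4, 11, 6, 7, 2, 8, 5, 1]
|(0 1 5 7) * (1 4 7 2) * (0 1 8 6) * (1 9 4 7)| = 9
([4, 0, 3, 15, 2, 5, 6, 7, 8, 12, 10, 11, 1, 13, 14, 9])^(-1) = [1, 12, 4, 2, 0, 5, 6, 7, 8, 15, 10, 11, 9, 13, 14, 3]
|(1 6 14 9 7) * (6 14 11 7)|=|(1 14 9 6 11 7)|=6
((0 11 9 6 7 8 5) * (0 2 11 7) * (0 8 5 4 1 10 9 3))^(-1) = ((0 7 5 2 11 3)(1 10 9 6 8 4))^(-1) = (0 3 11 2 5 7)(1 4 8 6 9 10)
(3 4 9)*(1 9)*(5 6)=(1 9 3 4)(5 6)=[0, 9, 2, 4, 1, 6, 5, 7, 8, 3]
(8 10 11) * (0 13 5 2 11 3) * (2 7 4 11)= [13, 1, 2, 0, 11, 7, 6, 4, 10, 9, 3, 8, 12, 5]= (0 13 5 7 4 11 8 10 3)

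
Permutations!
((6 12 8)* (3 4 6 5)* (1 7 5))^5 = ((1 7 5 3 4 6 12 8))^5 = (1 6 5 8 4 7 12 3)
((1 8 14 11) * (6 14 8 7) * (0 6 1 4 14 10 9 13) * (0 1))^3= ((0 6 10 9 13 1 7)(4 14 11))^3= (14)(0 9 7 10 1 6 13)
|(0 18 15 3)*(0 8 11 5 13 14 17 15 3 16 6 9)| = 13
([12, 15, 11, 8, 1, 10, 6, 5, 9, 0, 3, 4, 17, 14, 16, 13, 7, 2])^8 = (0 13 9 15 8 1 3 4 10 11 5 2 7 17 16 12 14)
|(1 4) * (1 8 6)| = 4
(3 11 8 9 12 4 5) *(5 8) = (3 11 5)(4 8 9 12) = [0, 1, 2, 11, 8, 3, 6, 7, 9, 12, 10, 5, 4]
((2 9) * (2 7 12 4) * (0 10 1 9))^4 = (0 7)(1 4)(2 9)(10 12) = ((0 10 1 9 7 12 4 2))^4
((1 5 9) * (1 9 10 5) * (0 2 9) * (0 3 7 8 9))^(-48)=(10)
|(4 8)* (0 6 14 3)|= |(0 6 14 3)(4 8)|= 4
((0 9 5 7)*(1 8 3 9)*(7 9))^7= ((0 1 8 3 7)(5 9))^7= (0 8 7 1 3)(5 9)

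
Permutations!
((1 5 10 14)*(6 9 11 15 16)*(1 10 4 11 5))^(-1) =((4 11 15 16 6 9 5)(10 14))^(-1) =(4 5 9 6 16 15 11)(10 14)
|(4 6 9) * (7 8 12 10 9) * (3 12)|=8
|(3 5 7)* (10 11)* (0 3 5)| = 2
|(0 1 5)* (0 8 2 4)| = |(0 1 5 8 2 4)| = 6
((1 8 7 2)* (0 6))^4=(8)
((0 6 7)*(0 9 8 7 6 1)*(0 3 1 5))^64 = (7 9 8)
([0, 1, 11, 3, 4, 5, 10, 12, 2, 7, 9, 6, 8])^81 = (2 11 6 10 9 7 12 8)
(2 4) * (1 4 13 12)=(1 4 2 13 12)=[0, 4, 13, 3, 2, 5, 6, 7, 8, 9, 10, 11, 1, 12]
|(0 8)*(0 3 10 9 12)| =6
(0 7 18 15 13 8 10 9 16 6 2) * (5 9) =(0 7 18 15 13 8 10 5 9 16 6 2) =[7, 1, 0, 3, 4, 9, 2, 18, 10, 16, 5, 11, 12, 8, 14, 13, 6, 17, 15]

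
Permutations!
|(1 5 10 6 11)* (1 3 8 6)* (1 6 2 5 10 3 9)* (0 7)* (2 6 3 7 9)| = |(0 9 1 10 3 8 6 11 2 5 7)| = 11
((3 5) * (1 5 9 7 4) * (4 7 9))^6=(9)(1 3)(4 5)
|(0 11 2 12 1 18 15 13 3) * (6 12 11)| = |(0 6 12 1 18 15 13 3)(2 11)| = 8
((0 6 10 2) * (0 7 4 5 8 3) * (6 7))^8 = ((0 7 4 5 8 3)(2 6 10))^8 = (0 4 8)(2 10 6)(3 7 5)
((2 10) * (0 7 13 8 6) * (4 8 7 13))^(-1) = ((0 13 7 4 8 6)(2 10))^(-1) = (0 6 8 4 7 13)(2 10)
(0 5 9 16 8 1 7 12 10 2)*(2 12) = (0 5 9 16 8 1 7 2)(10 12) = [5, 7, 0, 3, 4, 9, 6, 2, 1, 16, 12, 11, 10, 13, 14, 15, 8]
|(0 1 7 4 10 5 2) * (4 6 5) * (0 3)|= 14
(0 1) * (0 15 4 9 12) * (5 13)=(0 1 15 4 9 12)(5 13)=[1, 15, 2, 3, 9, 13, 6, 7, 8, 12, 10, 11, 0, 5, 14, 4]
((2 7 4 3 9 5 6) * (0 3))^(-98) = ((0 3 9 5 6 2 7 4))^(-98) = (0 7 6 9)(2 5 3 4)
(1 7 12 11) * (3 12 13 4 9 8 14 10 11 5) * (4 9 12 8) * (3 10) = (1 7 13 9 4 12 5 10 11)(3 8 14) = [0, 7, 2, 8, 12, 10, 6, 13, 14, 4, 11, 1, 5, 9, 3]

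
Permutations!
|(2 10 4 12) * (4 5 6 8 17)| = |(2 10 5 6 8 17 4 12)| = 8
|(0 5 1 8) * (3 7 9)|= |(0 5 1 8)(3 7 9)|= 12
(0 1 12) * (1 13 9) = (0 13 9 1 12) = [13, 12, 2, 3, 4, 5, 6, 7, 8, 1, 10, 11, 0, 9]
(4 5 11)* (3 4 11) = [0, 1, 2, 4, 5, 3, 6, 7, 8, 9, 10, 11] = (11)(3 4 5)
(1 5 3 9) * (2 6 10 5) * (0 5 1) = (0 5 3 9)(1 2 6 10) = [5, 2, 6, 9, 4, 3, 10, 7, 8, 0, 1]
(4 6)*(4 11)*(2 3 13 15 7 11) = [0, 1, 3, 13, 6, 5, 2, 11, 8, 9, 10, 4, 12, 15, 14, 7] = (2 3 13 15 7 11 4 6)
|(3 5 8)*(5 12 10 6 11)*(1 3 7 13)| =|(1 3 12 10 6 11 5 8 7 13)| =10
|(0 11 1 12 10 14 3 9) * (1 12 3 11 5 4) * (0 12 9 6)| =|(0 5 4 1 3 6)(9 12 10 14 11)| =30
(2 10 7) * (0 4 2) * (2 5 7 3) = (0 4 5 7)(2 10 3) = [4, 1, 10, 2, 5, 7, 6, 0, 8, 9, 3]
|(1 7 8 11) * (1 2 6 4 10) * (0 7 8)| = 14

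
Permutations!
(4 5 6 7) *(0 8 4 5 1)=(0 8 4 1)(5 6 7)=[8, 0, 2, 3, 1, 6, 7, 5, 4]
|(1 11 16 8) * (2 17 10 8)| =7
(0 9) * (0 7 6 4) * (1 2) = (0 9 7 6 4)(1 2) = [9, 2, 1, 3, 0, 5, 4, 6, 8, 7]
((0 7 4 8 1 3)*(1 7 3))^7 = (0 3)(4 8 7)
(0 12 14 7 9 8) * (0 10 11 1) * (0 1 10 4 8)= [12, 1, 2, 3, 8, 5, 6, 9, 4, 0, 11, 10, 14, 13, 7]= (0 12 14 7 9)(4 8)(10 11)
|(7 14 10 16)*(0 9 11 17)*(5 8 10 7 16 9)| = 14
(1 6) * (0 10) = (0 10)(1 6) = [10, 6, 2, 3, 4, 5, 1, 7, 8, 9, 0]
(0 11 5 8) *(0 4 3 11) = (3 11 5 8 4) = [0, 1, 2, 11, 3, 8, 6, 7, 4, 9, 10, 5]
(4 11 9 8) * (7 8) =(4 11 9 7 8) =[0, 1, 2, 3, 11, 5, 6, 8, 4, 7, 10, 9]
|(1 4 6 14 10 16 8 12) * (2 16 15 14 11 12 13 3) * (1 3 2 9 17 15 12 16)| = |(1 4 6 11 16 8 13 2)(3 9 17 15 14 10 12)| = 56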